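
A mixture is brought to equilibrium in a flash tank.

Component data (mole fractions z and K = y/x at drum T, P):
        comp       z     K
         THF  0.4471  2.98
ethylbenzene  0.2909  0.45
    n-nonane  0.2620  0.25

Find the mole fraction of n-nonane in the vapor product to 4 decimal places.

y_n-nonane = 0.0944

Material balance + equilibrium reduce to Σ zᵢ(Kᵢ−1)/(1+β(Kᵢ−1)) = 0.
Check two-phase: ΣzᵢKᵢ = 1.5288 > 1 and Σzᵢ/Kᵢ = 1.8445 > 1, so g(0) = 0.5288 > 0 and g(1) = -0.8445 < 0.
Iterate (Newton) starting at β = 0.48:
  β = 0.4800: g = -0.07053, g' = -0.9830 → β = 0.4083
Converged at β = 0.4083.
Compositions from xᵢ = zᵢ/(1+β(Kᵢ−1)), yᵢ = Kᵢxᵢ:
  THF: x = 0.2472, y = 0.7368
  ethylbenzene: x = 0.3751, y = 0.1688
  n-nonane: x = 0.3776, y = 0.0944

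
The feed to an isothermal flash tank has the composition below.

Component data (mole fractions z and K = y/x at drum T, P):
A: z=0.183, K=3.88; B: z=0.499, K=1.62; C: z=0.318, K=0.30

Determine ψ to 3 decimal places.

ψ = 0.645

Material balance + equilibrium reduce to Σ zᵢ(Kᵢ−1)/(1+ψ(Kᵢ−1)) = 0.
g(0) = ΣzᵢKᵢ − 1 = 0.614 and g(1) = 1 − Σzᵢ/Kᵢ = -0.415, so a root lies in (0, 1).
Newton iteration, ψ⁰ = 0.5:
  ψ = 0.500: g = 0.1097, g' = -0.736 → ψ = 0.649
  ψ = 0.649: g = -0.0037, g' = -0.805 → ψ = 0.645
Converged at ψ = 0.645.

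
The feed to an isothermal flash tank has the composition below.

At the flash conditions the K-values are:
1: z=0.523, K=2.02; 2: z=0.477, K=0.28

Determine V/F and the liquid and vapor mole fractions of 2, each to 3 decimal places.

V/F = 0.259, x_2 = 0.586, y_2 = 0.164

Material balance + equilibrium reduce to Σ zᵢ(Kᵢ−1)/(1+V/F(Kᵢ−1)) = 0.
Feasibility: ΣzᵢKᵢ = 1.190, Σzᵢ/Kᵢ = 1.962 — both > 1, two phases present.
Binary case is linear: z₁(K₁−1)(1+V/F(K₂−1)) + z₂(K₂−1)(1+V/F(K₁−1)) = 0
⇒ V/F = [z₁(K₁−1)+z₂(K₂−1)] / [−(K₁−1)(K₂−1)] = 0.1900/0.7344 = 0.259
Compositions from xᵢ = zᵢ/(1+V/F(Kᵢ−1)), yᵢ = Kᵢxᵢ:
  1: x = 0.414, y = 0.836
  2: x = 0.586, y = 0.164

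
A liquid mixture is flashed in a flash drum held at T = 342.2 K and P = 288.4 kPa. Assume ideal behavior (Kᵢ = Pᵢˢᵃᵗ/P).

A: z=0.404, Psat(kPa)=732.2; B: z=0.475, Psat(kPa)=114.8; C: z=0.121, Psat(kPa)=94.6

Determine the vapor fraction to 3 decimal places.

ψ = 0.268

Raoult's law: Kᵢ = Pᵢˢᵃᵗ/P = Pᵢˢᵃᵗ/288.4.
  K_A = 732.2/288.4 = 2.53883, K_B = 114.8/288.4 = 0.39806, K_C = 94.6/288.4 = 0.32802
Rachford–Rice: g(ψ) = Σ zᵢ(Kᵢ−1)/(1+ψ(Kᵢ−1)) = 0.
Check two-phase: ΣzᵢKᵢ = 1.254 > 1 and Σzᵢ/Kᵢ = 1.721 > 1, so g(0) = 0.254 > 0 and g(1) = -0.721 < 0.
Newton–Raphson from ψ = 0.5:
  ψ = 0.500: g = -0.1801, g' = -0.782 → ψ = 0.270
  ψ = 0.270: g = -0.0012, g' = -0.805 → ψ = 0.268
Converged at ψ = 0.268.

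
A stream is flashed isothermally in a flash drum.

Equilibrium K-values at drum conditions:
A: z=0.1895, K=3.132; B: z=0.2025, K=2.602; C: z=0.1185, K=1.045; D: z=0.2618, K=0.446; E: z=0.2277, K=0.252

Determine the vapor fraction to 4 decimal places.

Let ψ = V/F and solve Σ zᵢ(Kᵢ−1)/(1+ψ(Kᵢ−1)) = 0.
g(0) = ΣzᵢKᵢ − 1 = 0.4184 and g(1) = 1 − Σzᵢ/Kᵢ = -0.7423, so a root lies in (0, 1).
Iterate (Newton) starting at ψ = 0.5:
  ψ = 0.5000: g = -0.09179, g' = -0.8411 → ψ = 0.3909
  ψ = 0.3909: g = -0.00071, g' = -0.8384 → ψ = 0.3900
Converged at ψ = 0.3900.

ψ = 0.3900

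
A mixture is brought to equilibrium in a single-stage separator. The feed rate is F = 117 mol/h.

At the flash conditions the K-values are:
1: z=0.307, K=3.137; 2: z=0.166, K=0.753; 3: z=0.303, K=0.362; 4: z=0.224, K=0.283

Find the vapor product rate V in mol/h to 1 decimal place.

Rachford–Rice: g(V/F) = Σ zᵢ(Kᵢ−1)/(1+V/F(Kᵢ−1)) = 0.
g(0) = ΣzᵢKᵢ − 1 = 0.261 and g(1) = 1 − Σzᵢ/Kᵢ = -0.947, so a root lies in (0, 1).
Newton–Raphson from V/F = 0.5:
  V/F = 0.500: g = -0.2638, g' = -0.887 → V/F = 0.202
  V/F = 0.202: g = 0.0049, g' = -1.015 → V/F = 0.207
Converged at V/F = 0.207.
Then V = V/F·F = 0.2073·117 = 24.3 mol/h and L = F − V = 92.7 mol/h.

V = 24.3 mol/h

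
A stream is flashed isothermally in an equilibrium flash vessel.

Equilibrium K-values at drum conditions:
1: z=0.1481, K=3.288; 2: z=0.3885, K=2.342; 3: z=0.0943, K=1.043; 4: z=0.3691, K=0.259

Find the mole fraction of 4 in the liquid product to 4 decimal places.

Rachford–Rice: g(ψ) = Σ zᵢ(Kᵢ−1)/(1+ψ(Kᵢ−1)) = 0.
Check two-phase: ΣzᵢKᵢ = 1.5908 > 1 and Σzᵢ/Kᵢ = 1.7264 > 1, so g(0) = 0.5908 > 0 and g(1) = -0.7264 < 0.
Newton–Raphson from ψ = 0.5:
  ψ = 0.5000: g = 0.03955, g' = -0.9308 → ψ = 0.5425
  ψ = 0.5425: g = -0.00048, g' = -0.9555 → ψ = 0.5420
Converged at ψ = 0.5420.
Compositions from xᵢ = zᵢ/(1+ψ(Kᵢ−1)), yᵢ = Kᵢxᵢ:
  1: x = 0.0661, y = 0.2174
  2: x = 0.2249, y = 0.5267
  3: x = 0.0922, y = 0.0961
  4: x = 0.6168, y = 0.1598

x_4 = 0.6168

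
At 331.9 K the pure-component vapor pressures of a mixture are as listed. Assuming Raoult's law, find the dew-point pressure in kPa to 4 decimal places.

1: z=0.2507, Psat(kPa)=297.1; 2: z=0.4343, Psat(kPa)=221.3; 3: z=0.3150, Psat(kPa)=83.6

At the dew point ψ → 1, so Σzᵢ/Kᵢ = 1 with Kᵢ = Pᵢˢᵃᵗ/P ⇒ 1/P = Σzᵢ/Pᵢˢᵃᵗ.
1/P = 0.2507/297.1 + 0.4343/221.3 + 0.3150/83.6 = 0.0065743 ⇒ P = 152.1084 kPa

Pdew = 152.1084 kPa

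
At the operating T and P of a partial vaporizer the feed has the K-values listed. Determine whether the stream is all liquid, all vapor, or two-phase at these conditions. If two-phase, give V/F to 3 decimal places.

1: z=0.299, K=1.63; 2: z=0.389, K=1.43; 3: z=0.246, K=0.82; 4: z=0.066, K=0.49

all vapor

ΣzᵢKᵢ = 1.278; Σzᵢ/Kᵢ = 0.890.
Since Σzᵢ/Kᵢ < 1 the mixture is above its dew point — single vapor phase.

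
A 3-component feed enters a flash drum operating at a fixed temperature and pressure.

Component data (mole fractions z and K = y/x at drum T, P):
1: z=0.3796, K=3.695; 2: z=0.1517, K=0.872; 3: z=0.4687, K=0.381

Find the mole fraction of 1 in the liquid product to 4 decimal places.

Material balance + equilibrium reduce to Σ zᵢ(Kᵢ−1)/(1+V/F(Kᵢ−1)) = 0.
Feasibility: ΣzᵢKᵢ = 1.7135, Σzᵢ/Kᵢ = 1.5069 — both > 1, two phases present.
Newton–Raphson from V/F = 0.48:
  V/F = 0.4800: g = 0.01258, g' = -0.8904 → V/F = 0.4941
  V/F = 0.4941: g = 0.00006, g' = -0.8827 → V/F = 0.4942
Converged at V/F = 0.4942.
Compositions from xᵢ = zᵢ/(1+V/F(Kᵢ−1)), yᵢ = Kᵢxᵢ:
  1: x = 0.1628, y = 0.6015
  2: x = 0.1619, y = 0.1412
  3: x = 0.6753, y = 0.2573

x_1 = 0.1628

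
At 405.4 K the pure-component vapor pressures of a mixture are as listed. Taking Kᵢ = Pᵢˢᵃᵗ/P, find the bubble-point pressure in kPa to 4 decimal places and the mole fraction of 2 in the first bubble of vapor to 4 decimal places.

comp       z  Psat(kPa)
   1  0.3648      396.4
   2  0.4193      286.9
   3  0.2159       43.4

Pbub = 274.2740 kPa, y_2 = 0.4386

At the bubble point ψ → 0, so ΣzᵢKᵢ = 1 with Kᵢ = Pᵢˢᵃᵗ/P ⇒ P = ΣzᵢPᵢˢᵃᵗ.
P = 0.3648·396.4 + 0.4193·286.9 + 0.2159·43.4 = 274.2740 kPa
yᵢ = zᵢPᵢˢᵃᵗ/P ⇒ y_2 = 0.4193·286.9/274.2740 = 0.4386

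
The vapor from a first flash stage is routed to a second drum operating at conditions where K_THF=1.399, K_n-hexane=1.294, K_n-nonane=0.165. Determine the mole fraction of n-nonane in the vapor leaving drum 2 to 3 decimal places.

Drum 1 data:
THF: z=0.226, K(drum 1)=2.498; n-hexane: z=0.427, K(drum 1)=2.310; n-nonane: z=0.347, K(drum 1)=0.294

y_n-nonane (drum 2) = 0.047

Drum 1:
Rachford–Rice: g(ψ₁) = Σ zᵢ(Kᵢ−1)/(1+ψ₁(Kᵢ−1)) = 0.
Check two-phase: ΣzᵢKᵢ = 1.653 > 1 and Σzᵢ/Kᵢ = 1.456 > 1, so g(0) = 0.653 > 0 and g(1) = -0.456 < 0.
Newton–Raphson from ψ₁ = 0.5:
  ψ₁ = 0.500: g = 0.1529, g' = -0.846 → ψ₁ = 0.681
  ψ₁ = 0.681: g = -0.0083, g' = -0.970 → ψ₁ = 0.672
Converged at ψ₁ = 0.672.
Drum-1 compositions:
  THF: x = 0.113, y = 0.281
  n-hexane: x = 0.227, y = 0.525
  n-nonane: x = 0.660, y = 0.194
Drum-2 feed = drum-1 vapor: z₂ = (0.2813, 0.5245, 0.1941).
Drum 2:
Rachford–Rice: g(ψ₂) = Σ zᵢ(Kᵢ−1)/(1+ψ₂(Kᵢ−1)) = 0.
Feasibility: ΣzᵢKᵢ = 1.104, Σzᵢ/Kᵢ = 1.783 — both > 1, two phases present.
Newton iteration, ψ₂⁰ = 0.35:
  ψ₂ = 0.350: g = 0.0093, g' = -0.342 → ψ₂ = 0.377
Converged at ψ₂ = 0.377.
  THF: x = 0.245, y = 0.342
  n-hexane: x = 0.472, y = 0.611
  n-nonane: x = 0.283, y = 0.047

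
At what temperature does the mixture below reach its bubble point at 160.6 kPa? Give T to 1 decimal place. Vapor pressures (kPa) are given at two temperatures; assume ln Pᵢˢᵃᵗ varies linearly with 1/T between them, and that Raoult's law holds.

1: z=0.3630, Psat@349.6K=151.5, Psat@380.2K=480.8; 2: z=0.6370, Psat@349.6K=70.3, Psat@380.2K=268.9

T = 360.7 K

Bubble-point temperature: ΣzᵢPᵢˢᵃᵗ(T) = P. Interpolate ln Pᵢˢᵃᵗ = aᵢ + bᵢ/T.
  T = 349.6 K: ΣzᵢPᵢˢᵃᵗ = 99.78 kPa
  T = 380.2 K: ΣzᵢPᵢˢᵃᵗ = 345.82 kPa
  T = 364.9 K: ΣzᵢPᵢˢᵃᵗ = 190.45 kPa
  T = 357.2 K: ΣzᵢPᵢˢᵃᵗ = 138.47 kPa
  T = 361.0 K: ΣzᵢPᵢˢᵃᵗ = 162.32 kPa
  T = 359.1 K: ΣzᵢPᵢˢᵃᵗ = 149.99 kPa
Interpolating between 359.1 K and 361.0 K gives T ≈ 360.7 K.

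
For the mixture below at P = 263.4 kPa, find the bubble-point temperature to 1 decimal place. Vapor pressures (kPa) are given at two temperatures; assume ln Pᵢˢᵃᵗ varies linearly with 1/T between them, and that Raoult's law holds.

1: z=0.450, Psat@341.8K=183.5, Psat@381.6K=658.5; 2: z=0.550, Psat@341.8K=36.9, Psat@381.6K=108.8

Bubble-point temperature: ΣzᵢPᵢˢᵃᵗ(T) = P. Interpolate ln Pᵢˢᵃᵗ = aᵢ + bᵢ/T.
  T = 341.8 K: ΣzᵢPᵢˢᵃᵗ = 102.87 kPa
  T = 381.6 K: ΣzᵢPᵢˢᵃᵗ = 356.17 kPa
  T = 361.7 K: ΣzᵢPᵢˢᵃᵗ = 197.92 kPa
  T = 371.6 K: ΣzᵢPᵢˢᵃᵗ = 267.17 kPa
  T = 366.6 K: ΣzᵢPᵢˢᵃᵗ = 230.06 kPa
  T = 369.1 K: ΣzᵢPᵢˢᵃᵗ = 248.04 kPa
Interpolating between 369.1 K and 371.6 K gives T ≈ 371.1 K.

T = 371.1 K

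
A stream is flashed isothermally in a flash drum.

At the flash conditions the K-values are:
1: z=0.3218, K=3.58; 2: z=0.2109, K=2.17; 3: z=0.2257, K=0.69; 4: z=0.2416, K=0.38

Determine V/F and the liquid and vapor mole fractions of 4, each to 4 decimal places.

V/F = 0.8115, x_4 = 0.4862, y_4 = 0.1848

Rachford–Rice: g(V/F) = Σ zᵢ(Kᵢ−1)/(1+V/F(Kᵢ−1)) = 0.
Check two-phase: ΣzᵢKᵢ = 1.8572 > 1 and Σzᵢ/Kᵢ = 1.1500 > 1, so g(0) = 0.8572 > 0 and g(1) = -0.1500 < 0.
Newton iteration, V/F⁰ = 0.51:
  V/F = 0.5100: g = 0.21089, g' = -0.7419 → V/F = 0.7943
  V/F = 0.7943: g = 0.01224, g' = -0.7066 → V/F = 0.8116
  V/F = 0.8116: g = -0.00007, g' = -0.7147 → V/F = 0.8115
Converged at V/F = 0.8115.
Compositions from xᵢ = zᵢ/(1+V/F(Kᵢ−1)), yᵢ = Kᵢxᵢ:
  1: x = 0.1040, y = 0.3724
  2: x = 0.1082, y = 0.2348
  3: x = 0.3016, y = 0.2081
  4: x = 0.4862, y = 0.1848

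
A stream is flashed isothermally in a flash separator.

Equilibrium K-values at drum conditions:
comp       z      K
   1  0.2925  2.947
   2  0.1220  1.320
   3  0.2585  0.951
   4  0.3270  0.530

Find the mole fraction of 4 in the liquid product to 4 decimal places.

Let ψ = V/F and solve Σ zᵢ(Kᵢ−1)/(1+ψ(Kᵢ−1)) = 0.
g(0) = ΣzᵢKᵢ − 1 = 0.4422 and g(1) = 1 − Σzᵢ/Kᵢ = -0.0805, so a root lies in (0, 1).
Newton iteration, ψ⁰ = 0.5:
  ψ = 0.5000: g = 0.10834, g' = -0.4181 → ψ = 0.7591
  ψ = 0.7591: g = 0.00912, g' = -0.3639 → ψ = 0.7842
Converged at ψ = 0.7842.
Compositions from xᵢ = zᵢ/(1+ψ(Kᵢ−1)), yᵢ = Kᵢxᵢ:
  1: x = 0.1158, y = 0.3411
  2: x = 0.0975, y = 0.1287
  3: x = 0.2688, y = 0.2557
  4: x = 0.5179, y = 0.2745

x_4 = 0.5179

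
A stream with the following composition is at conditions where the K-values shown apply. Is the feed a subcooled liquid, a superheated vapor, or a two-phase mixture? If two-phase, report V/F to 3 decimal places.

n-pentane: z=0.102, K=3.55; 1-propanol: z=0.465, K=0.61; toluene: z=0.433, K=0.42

subcooled liquid

ΣzᵢKᵢ = 0.828; Σzᵢ/Kᵢ = 1.822.
Since ΣzᵢKᵢ < 1 the mixture is below its bubble point — single liquid phase.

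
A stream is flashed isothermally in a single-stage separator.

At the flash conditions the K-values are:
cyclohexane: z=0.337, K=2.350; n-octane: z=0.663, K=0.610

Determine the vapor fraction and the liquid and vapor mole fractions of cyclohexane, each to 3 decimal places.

ψ = 0.373, x_cyclohexane = 0.224, y_cyclohexane = 0.527

Binary case is linear: z₁(K₁−1)(1+ψ(K₂−1)) + z₂(K₂−1)(1+ψ(K₁−1)) = 0
⇒ ψ = [z₁(K₁−1)+z₂(K₂−1)] / [−(K₁−1)(K₂−1)] = 0.1964/0.5265 = 0.373
Compositions from xᵢ = zᵢ/(1+ψ(Kᵢ−1)), yᵢ = Kᵢxᵢ:
  cyclohexane: x = 0.224, y = 0.527
  n-octane: x = 0.776, y = 0.473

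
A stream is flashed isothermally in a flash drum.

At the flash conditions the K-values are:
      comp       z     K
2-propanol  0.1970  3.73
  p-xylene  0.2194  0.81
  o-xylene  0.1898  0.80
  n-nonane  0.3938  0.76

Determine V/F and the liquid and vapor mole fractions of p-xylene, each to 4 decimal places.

Material balance + equilibrium reduce to Σ zᵢ(Kᵢ−1)/(1+V/F(Kᵢ−1)) = 0.
Feasibility: ΣzᵢKᵢ = 1.3637, Σzᵢ/Kᵢ = 1.0791 — both > 1, two phases present.
Newton–Raphson from V/F = 0.42:
  V/F = 0.4200: g = 0.05869, g' = -0.3651 → V/F = 0.5808
  V/F = 0.5808: g = 0.00839, g' = -0.2700 → V/F = 0.6118
  V/F = 0.6118: g = 0.00020, g' = -0.2571 → V/F = 0.6126
Converged at V/F = 0.6126.
Compositions from xᵢ = zᵢ/(1+V/F(Kᵢ−1)), yᵢ = Kᵢxᵢ:
  2-propanol: x = 0.0737, y = 0.2750
  p-xylene: x = 0.2483, y = 0.2011
  o-xylene: x = 0.2163, y = 0.1730
  n-nonane: x = 0.4617, y = 0.3509

V/F = 0.6126, x_p-xylene = 0.2483, y_p-xylene = 0.2011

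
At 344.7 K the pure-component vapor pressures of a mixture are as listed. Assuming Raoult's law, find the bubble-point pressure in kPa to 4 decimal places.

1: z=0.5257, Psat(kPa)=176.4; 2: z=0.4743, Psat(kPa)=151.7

At the bubble point ψ → 0, so ΣzᵢKᵢ = 1 with Kᵢ = Pᵢˢᵃᵗ/P ⇒ P = ΣzᵢPᵢˢᵃᵗ.
P = 0.5257·176.4 + 0.4743·151.7 = 164.6848 kPa

Pbub = 164.6848 kPa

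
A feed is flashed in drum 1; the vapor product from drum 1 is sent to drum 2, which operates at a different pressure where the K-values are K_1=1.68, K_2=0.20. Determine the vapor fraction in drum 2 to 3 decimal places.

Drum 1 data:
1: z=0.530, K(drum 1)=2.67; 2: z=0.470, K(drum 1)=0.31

V/F (drum 2) = 0.653

Drum 1:
Binary case is linear: z₁(K₁−1)(1+ψ₁(K₂−1)) + z₂(K₂−1)(1+ψ₁(K₁−1)) = 0
⇒ ψ₁ = [z₁(K₁−1)+z₂(K₂−1)] / [−(K₁−1)(K₂−1)] = 0.5608/1.1523 = 0.487
Drum-1 compositions:
  1: x = 0.292, y = 0.781
  2: x = 0.708, y = 0.219
Drum-2 feed = drum-1 vapor: z₂ = (0.7806, 0.2194).
Drum 2:
Newton–Raphson from ψ₂ = 0.61:
  ψ₂ = 0.610: g = 0.0324, g' = -0.716 → ψ₂ = 0.655
  ψ₂ = 0.655: g = -0.0017, g' = -0.793 → ψ₂ = 0.653
Converged at ψ₂ = 0.653.
  1: x = 0.541, y = 0.908
  2: x = 0.459, y = 0.092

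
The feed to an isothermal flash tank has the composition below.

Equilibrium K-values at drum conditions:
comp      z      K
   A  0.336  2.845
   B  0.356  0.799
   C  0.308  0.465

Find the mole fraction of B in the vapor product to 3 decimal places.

y_B = 0.319

Let β = V/F and solve Σ zᵢ(Kᵢ−1)/(1+β(Kᵢ−1)) = 0.
g(0) = ΣzᵢKᵢ − 1 = 0.384 and g(1) = 1 − Σzᵢ/Kᵢ = -0.226, so a root lies in (0, 1).
Iterate (Newton) starting at β = 0.5:
  β = 0.500: g = 0.0179, g' = -0.492 → β = 0.537
Converged at β = 0.537.
Compositions from xᵢ = zᵢ/(1+β(Kᵢ−1)), yᵢ = Kᵢxᵢ:
  A: x = 0.169, y = 0.480
  B: x = 0.399, y = 0.319
  C: x = 0.432, y = 0.201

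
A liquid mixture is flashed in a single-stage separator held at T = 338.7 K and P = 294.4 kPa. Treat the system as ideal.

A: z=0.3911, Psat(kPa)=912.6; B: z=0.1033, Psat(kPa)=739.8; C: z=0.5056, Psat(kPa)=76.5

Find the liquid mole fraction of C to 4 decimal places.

x_C = 0.7262

Raoult's law: Kᵢ = Pᵢˢᵃᵗ/P = Pᵢˢᵃᵗ/294.4.
  K_A = 912.6/294.4 = 3.099864, K_B = 739.8/294.4 = 2.512908, K_C = 76.5/294.4 = 0.259851
Material balance + equilibrium reduce to Σ zᵢ(Kᵢ−1)/(1+ψ(Kᵢ−1)) = 0.
g(0) = ΣzᵢKᵢ − 1 = 0.6033 and g(1) = 1 − Σzᵢ/Kᵢ = -1.1130, so a root lies in (0, 1).
Newton iteration, ψ⁰ = 0.4:
  ψ = 0.4000: g = 0.01210, g' = -1.1601 → ψ = 0.4104
Converged at ψ = 0.4104.
Compositions from xᵢ = zᵢ/(1+ψ(Kᵢ−1)), yᵢ = Kᵢxᵢ:
  A: x = 0.2101, y = 0.6512
  B: x = 0.0637, y = 0.1601
  C: x = 0.7262, y = 0.1887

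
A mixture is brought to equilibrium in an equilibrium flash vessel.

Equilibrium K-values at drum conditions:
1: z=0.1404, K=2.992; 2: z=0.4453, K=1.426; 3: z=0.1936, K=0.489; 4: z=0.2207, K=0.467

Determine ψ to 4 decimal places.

Let ψ = V/F and solve Σ zᵢ(Kᵢ−1)/(1+ψ(Kᵢ−1)) = 0.
g(0) = ΣzᵢKᵢ − 1 = 0.2528 and g(1) = 1 − Σzᵢ/Kᵢ = -0.2277, so a root lies in (0, 1).
Iterate (Newton) starting at ψ = 0.61:
  ψ = 0.6100: g = -0.04121, g' = -0.4088 → ψ = 0.5092
  ψ = 0.5092: g = -0.00045, g' = -0.4024 → ψ = 0.5081
Converged at ψ = 0.5081.

ψ = 0.5081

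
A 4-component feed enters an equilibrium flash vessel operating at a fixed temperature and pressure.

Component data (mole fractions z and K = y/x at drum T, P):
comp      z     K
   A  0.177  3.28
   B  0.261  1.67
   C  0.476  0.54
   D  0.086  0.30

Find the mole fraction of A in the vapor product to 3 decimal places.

Let β = V/F and solve Σ zᵢ(Kᵢ−1)/(1+β(Kᵢ−1)) = 0.
g(0) = ΣzᵢKᵢ − 1 = 0.299 and g(1) = 1 − Σzᵢ/Kᵢ = -0.378, so a root lies in (0, 1).
Iterate (Newton) starting at β = 0.34:
  β = 0.340: g = 0.0312, g' = -0.584 → β = 0.393
  β = 0.393: g = 0.0007, g' = -0.559 → β = 0.395
Converged at β = 0.395.
Compositions from xᵢ = zᵢ/(1+β(Kᵢ−1)), yᵢ = Kᵢxᵢ:
  A: x = 0.093, y = 0.306
  B: x = 0.206, y = 0.345
  C: x = 0.582, y = 0.314
  D: x = 0.119, y = 0.036

y_A = 0.306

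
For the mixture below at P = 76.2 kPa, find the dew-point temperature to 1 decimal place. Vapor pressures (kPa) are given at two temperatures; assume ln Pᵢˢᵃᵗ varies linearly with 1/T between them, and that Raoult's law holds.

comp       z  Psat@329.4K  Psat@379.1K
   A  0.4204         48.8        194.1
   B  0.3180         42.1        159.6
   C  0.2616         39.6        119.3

Dew-point temperature: Σzᵢ·P/Pᵢˢᵃᵗ(T) = 1. Interpolate ln Pᵢˢᵃᵗ = aᵢ + bᵢ/T.
  T = 329.4 K: ΣzᵢP/Pᵢˢᵃᵗ = 1.7354
  T = 379.1 K: ΣzᵢP/Pᵢˢᵃᵗ = 0.4840
  T = 354.2 K: ΣzᵢP/Pᵢˢᵃᵗ = 0.8758
  T = 341.8 K: ΣzᵢP/Pᵢˢᵃᵗ = 1.2170
  T = 348.0 K: ΣzᵢP/Pᵢˢᵃᵗ = 1.0293
  T = 351.1 K: ΣzᵢP/Pᵢˢᵃᵗ = 0.9488
  T = 349.6 K: ΣzᵢP/Pᵢˢᵃᵗ = 0.9867
Interpolating between 348.0 K and 349.6 K gives T ≈ 349.1 K.

T = 349.1 K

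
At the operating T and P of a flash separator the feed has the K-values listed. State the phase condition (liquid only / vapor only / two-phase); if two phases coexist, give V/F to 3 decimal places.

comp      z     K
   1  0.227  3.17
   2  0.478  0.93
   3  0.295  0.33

two-phase, V/F = 0.328

ΣzᵢKᵢ = 1.261; Σzᵢ/Kᵢ = 1.480.
Both exceed 1, so a two-phase solution exists.
Let ψ = V/F and solve Σ zᵢ(Kᵢ−1)/(1+ψ(Kᵢ−1)) = 0.
Newton iteration, ψ⁰ = 0.5:
  ψ = 0.500: g = -0.0956, g' = -0.548 → ψ = 0.325
  ψ = 0.325: g = 0.0017, g' = -0.586 → ψ = 0.328
Converged at ψ = 0.328.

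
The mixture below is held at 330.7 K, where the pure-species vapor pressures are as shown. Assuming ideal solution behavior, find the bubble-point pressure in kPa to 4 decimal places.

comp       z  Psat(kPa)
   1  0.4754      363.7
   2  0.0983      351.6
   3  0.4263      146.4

At the bubble point ψ → 0, so ΣzᵢKᵢ = 1 with Kᵢ = Pᵢˢᵃᵗ/P ⇒ P = ΣzᵢPᵢˢᵃᵗ.
P = 0.4754·363.7 + 0.0983·351.6 + 0.4263·146.4 = 269.8756 kPa

Pbub = 269.8756 kPa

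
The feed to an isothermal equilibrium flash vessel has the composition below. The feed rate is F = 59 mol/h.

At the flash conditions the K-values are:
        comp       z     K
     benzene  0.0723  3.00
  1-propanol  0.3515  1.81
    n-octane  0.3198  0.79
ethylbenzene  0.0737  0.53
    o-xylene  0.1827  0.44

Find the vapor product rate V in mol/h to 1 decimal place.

Newton iteration, V/F⁰ = 0.5:
  V/F = 0.5000: g = 0.01253, g' = -0.3451 → V/F = 0.5363
  V/F = 0.5363: g = 0.00003, g' = -0.3435 → V/F = 0.5364
Converged at V/F = 0.5364.
Then V = V/F·F = 0.5364·59 = 31.6 mol/h and L = F − V = 27.4 mol/h.

V = 31.6 mol/h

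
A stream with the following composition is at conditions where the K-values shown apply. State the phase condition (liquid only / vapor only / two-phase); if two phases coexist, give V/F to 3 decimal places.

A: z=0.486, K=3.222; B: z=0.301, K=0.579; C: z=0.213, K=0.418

two-phase, V/F = 0.750

ΣzᵢKᵢ = 1.829; Σzᵢ/Kᵢ = 1.180.
Both exceed 1, so a two-phase solution exists.
Let ψ = V/F and solve Σ zᵢ(Kᵢ−1)/(1+ψ(Kᵢ−1)) = 0.
Newton iteration, ψ⁰ = 0.5:
  ψ = 0.500: g = 0.1762, g' = -0.768 → ψ = 0.730
  ψ = 0.730: g = 0.0137, g' = -0.678 → ψ = 0.750
Converged at ψ = 0.750.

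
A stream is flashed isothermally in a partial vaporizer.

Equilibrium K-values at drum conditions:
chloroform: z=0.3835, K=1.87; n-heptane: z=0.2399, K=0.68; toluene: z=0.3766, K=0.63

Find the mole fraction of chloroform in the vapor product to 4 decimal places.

Material balance + equilibrium reduce to Σ zᵢ(Kᵢ−1)/(1+V/F(Kᵢ−1)) = 0.
g(0) = ΣzᵢKᵢ − 1 = 0.1175 and g(1) = 1 − Σzᵢ/Kᵢ = -0.1557, so a root lies in (0, 1).
Newton iteration, V/F⁰ = 0.32:
  V/F = 0.3200: g = 0.01740, g' = -0.2744 → V/F = 0.3834
  V/F = 0.3834: g = 0.00031, g' = -0.2651 → V/F = 0.3846
Converged at V/F = 0.3846.
Compositions from xᵢ = zᵢ/(1+V/F(Kᵢ−1)), yᵢ = Kᵢxᵢ:
  chloroform: x = 0.2874, y = 0.5374
  n-heptane: x = 0.2736, y = 0.1860
  toluene: x = 0.4391, y = 0.2766

y_chloroform = 0.5374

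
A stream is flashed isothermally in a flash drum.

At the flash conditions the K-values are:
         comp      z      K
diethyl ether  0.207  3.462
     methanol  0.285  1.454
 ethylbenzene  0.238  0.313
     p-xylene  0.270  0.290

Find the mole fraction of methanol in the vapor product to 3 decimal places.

y_methanol = 0.372

Rachford–Rice: g(ψ) = Σ zᵢ(Kᵢ−1)/(1+ψ(Kᵢ−1)) = 0.
Check two-phase: ΣzᵢKᵢ = 1.284 > 1 and Σzᵢ/Kᵢ = 1.947 > 1, so g(0) = 0.284 > 0 and g(1) = -0.947 < 0.
Newton iteration, ψ⁰ = 0.53:
  ψ = 0.530: g = -0.2391, g' = -0.902 → ψ = 0.265
  ψ = 0.265: g = -0.0121, g' = -0.881 → ψ = 0.251
Converged at ψ = 0.251.
Compositions from xᵢ = zᵢ/(1+ψ(Kᵢ−1)), yᵢ = Kᵢxᵢ:
  diethyl ether: x = 0.128, y = 0.443
  methanol: x = 0.256, y = 0.372
  ethylbenzene: x = 0.288, y = 0.090
  p-xylene: x = 0.329, y = 0.095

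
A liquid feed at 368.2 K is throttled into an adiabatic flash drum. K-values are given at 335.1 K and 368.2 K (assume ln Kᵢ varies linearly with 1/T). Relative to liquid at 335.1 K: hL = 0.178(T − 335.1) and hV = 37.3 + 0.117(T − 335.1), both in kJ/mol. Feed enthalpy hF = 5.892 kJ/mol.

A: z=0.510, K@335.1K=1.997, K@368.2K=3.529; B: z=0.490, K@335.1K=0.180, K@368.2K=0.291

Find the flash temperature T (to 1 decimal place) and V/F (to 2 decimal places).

T = 336.2 K, V/F = 0.15

Adiabatic flash: solve Rachford–Rice at each trial T, then check hF = ψ·hV(T) + (1−ψ)·hL(T).
  T = 335.1 K: K = (1.997, 0.180), RR gives ψ = 0.130, H_out = 4.867 kJ/mol
  T = 368.2 K: K = (3.529, 0.291), RR gives ψ = 0.526, H_out = 24.434 kJ/mol
  T = 351.6 K: K = (2.688, 0.231), RR gives ψ = 0.373, H_out = 16.482 kJ/mol
  T = 343.4 K: K = (2.327, 0.205), RR gives ψ = 0.272, H_out = 11.493 kJ/mol
  T = 339.2 K: K = (2.156, 0.192), RR gives ψ = 0.207, H_out = 8.409 kJ/mol
  T = 337.1 K: K = (2.073, 0.186), RR gives ψ = 0.170, H_out = 6.673 kJ/mol
Linear interpolation between T = 335.1 (H_out = 4.867) and T = 337.1 (H_out = 6.673) on hF = 5.892 gives T ≈ 336.2 K, at which ψ = 0.15.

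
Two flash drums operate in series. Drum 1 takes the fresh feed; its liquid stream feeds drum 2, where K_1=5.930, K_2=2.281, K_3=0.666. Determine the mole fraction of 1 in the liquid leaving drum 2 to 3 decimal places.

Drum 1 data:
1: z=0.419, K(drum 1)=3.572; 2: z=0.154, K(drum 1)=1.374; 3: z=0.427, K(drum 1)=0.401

x_1 (drum 2) = 0.041

Drum 1:
Material balance + equilibrium reduce to Σ zᵢ(Kᵢ−1)/(1+ψ₁(Kᵢ−1)) = 0.
g(0) = ΣzᵢKᵢ − 1 = 0.879 and g(1) = 1 − Σzᵢ/Kᵢ = -0.294, so a root lies in (0, 1).
Newton–Raphson from ψ₁ = 0.37:
  ψ₁ = 0.370: g = 0.2742, g' = -0.997 → ψ₁ = 0.645
  ψ₁ = 0.645: g = 0.0349, g' = -0.813 → ψ₁ = 0.688
Converged at ψ₁ = 0.688.
Drum-1 compositions:
  1: x = 0.151, y = 0.540
  2: x = 0.122, y = 0.168
  3: x = 0.726, y = 0.291
Drum-2 feed = drum-1 liquid: z₂ = (0.1513, 0.1225, 0.7262).
Drum 2:
Rachford–Rice: g(ψ₂) = Σ zᵢ(Kᵢ−1)/(1+ψ₂(Kᵢ−1)) = 0.
Check two-phase: ΣzᵢKᵢ = 1.660 > 1 and Σzᵢ/Kᵢ = 1.170 > 1, so g(0) = 0.660 > 0 and g(1) = -0.170 < 0.
Newton–Raphson from ψ₂ = 0.39:
  ψ₂ = 0.390: g = 0.0810, g' = -0.627 → ψ₂ = 0.519
  ψ₂ = 0.519: g = 0.0104, g' = -0.481 → ψ₂ = 0.541
Converged at ψ₂ = 0.541.
  1: x = 0.041, y = 0.245
  2: x = 0.072, y = 0.165
  3: x = 0.886, y = 0.590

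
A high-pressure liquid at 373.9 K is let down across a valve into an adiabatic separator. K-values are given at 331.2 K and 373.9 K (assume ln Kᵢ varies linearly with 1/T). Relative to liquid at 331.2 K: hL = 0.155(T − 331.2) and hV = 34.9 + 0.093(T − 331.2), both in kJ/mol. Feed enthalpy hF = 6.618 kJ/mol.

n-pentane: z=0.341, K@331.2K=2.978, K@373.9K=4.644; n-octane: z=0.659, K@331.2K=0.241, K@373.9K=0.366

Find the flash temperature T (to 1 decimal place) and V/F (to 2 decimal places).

Adiabatic flash: solve Rachford–Rice at each trial T, then check hF = ψ·hV(T) + (1−ψ)·hL(T).
  T = 331.2 K: K = (2.978, 0.241), RR gives ψ = 0.116, H_out = 4.052 kJ/mol
  T = 373.9 K: K = (4.644, 0.366), RR gives ψ = 0.357, H_out = 18.133 kJ/mol
  T = 352.5 K: K = (3.767, 0.301), RR gives ψ = 0.249, H_out = 11.678 kJ/mol
  T = 341.9 K: K = (3.364, 0.270), RR gives ψ = 0.188, H_out = 8.111 kJ/mol
  T = 336.5 K: K = (3.166, 0.255), RR gives ψ = 0.154, H_out = 6.134 kJ/mol
  T = 339.2 K: K = (3.264, 0.263), RR gives ψ = 0.171, H_out = 7.139 kJ/mol
  T = 337.9 K: K = (3.217, 0.259), RR gives ψ = 0.163, H_out = 6.660 kJ/mol
Linear interpolation between T = 336.5 (H_out = 6.134) and T = 337.9 (H_out = 6.660) on hF = 6.618 gives T ≈ 337.8 K, at which ψ = 0.16.

T = 337.8 K, V/F = 0.16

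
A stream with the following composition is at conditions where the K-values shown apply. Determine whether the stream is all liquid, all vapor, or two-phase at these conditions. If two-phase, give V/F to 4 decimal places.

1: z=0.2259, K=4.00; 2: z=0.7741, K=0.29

two-phase, V/F = 0.0601

ΣzᵢKᵢ = 1.1281; Σzᵢ/Kᵢ = 2.7258.
Both exceed 1, so a two-phase solution exists.
Newton iteration, ψ⁰ = 0.42:
  ψ = 0.4200: g = -0.48328, g' = -1.1903 → ψ = 0.0140
  ψ = 0.0140: g = 0.09525, g' = -2.2706 → ψ = 0.0560
  ψ = 0.0560: g = 0.00795, g' = -1.9138 → ψ = 0.0601
Converged at ψ = 0.0601.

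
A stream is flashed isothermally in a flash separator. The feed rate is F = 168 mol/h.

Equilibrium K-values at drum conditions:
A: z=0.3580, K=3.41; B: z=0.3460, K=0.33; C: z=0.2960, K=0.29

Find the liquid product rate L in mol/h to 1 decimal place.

Let ψ = V/F and solve Σ zᵢ(Kᵢ−1)/(1+ψ(Kᵢ−1)) = 0.
Check two-phase: ΣzᵢKᵢ = 1.4208 > 1 and Σzᵢ/Kᵢ = 2.1742 > 1, so g(0) = 0.4208 > 0 and g(1) = -1.1742 < 0.
Iterate (Newton) starting at ψ = 0.5:
  ψ = 0.5000: g = -0.28315, g' = -1.1375 → ψ = 0.2511
  ψ = 0.2511: g = 0.00305, g' = -1.2525 → ψ = 0.2535
Converged at ψ = 0.2535.
Then V = ψ·F = 0.2535·168 = 42.6 mol/h and L = F − V = 125.4 mol/h.

L = 125.4 mol/h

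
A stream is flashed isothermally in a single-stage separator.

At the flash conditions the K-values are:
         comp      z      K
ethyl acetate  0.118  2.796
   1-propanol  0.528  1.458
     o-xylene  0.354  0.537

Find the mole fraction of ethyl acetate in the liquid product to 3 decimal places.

x_ethyl acetate = 0.048

Newton–Raphson from β = 0.5:
  β = 0.500: g = 0.0951, g' = -0.307 → β = 0.809
  β = 0.809: g = 0.0006, g' = -0.316 → β = 0.811
Converged at β = 0.811.
Compositions from xᵢ = zᵢ/(1+β(Kᵢ−1)), yᵢ = Kᵢxᵢ:
  ethyl acetate: x = 0.048, y = 0.134
  1-propanol: x = 0.385, y = 0.561
  o-xylene: x = 0.567, y = 0.305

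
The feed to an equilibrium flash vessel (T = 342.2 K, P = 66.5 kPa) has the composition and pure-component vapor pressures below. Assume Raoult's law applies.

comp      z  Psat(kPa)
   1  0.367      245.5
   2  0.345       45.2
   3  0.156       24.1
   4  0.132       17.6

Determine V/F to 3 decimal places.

V/F = 0.488

Raoult's law: Kᵢ = Pᵢˢᵃᵗ/P = Pᵢˢᵃᵗ/66.5.
  K_1 = 245.5/66.5 = 3.69173, K_2 = 45.2/66.5 = 0.67970, K_3 = 24.1/66.5 = 0.36241, K_4 = 17.6/66.5 = 0.26466
Material balance + equilibrium reduce to Σ zᵢ(Kᵢ−1)/(1+V/F(Kᵢ−1)) = 0.
Check two-phase: ΣzᵢKᵢ = 1.681 > 1 and Σzᵢ/Kᵢ = 1.536 > 1, so g(0) = 0.681 > 0 and g(1) = -0.536 < 0.
Iterate (Newton) starting at V/F = 0.5:
  V/F = 0.500: g = -0.0100, g' = -0.849 → V/F = 0.488
Converged at V/F = 0.488.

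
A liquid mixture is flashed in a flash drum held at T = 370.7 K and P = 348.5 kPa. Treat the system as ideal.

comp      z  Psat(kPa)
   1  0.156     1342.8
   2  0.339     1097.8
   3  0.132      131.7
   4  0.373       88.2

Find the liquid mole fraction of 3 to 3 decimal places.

Raoult's law: Kᵢ = Pᵢˢᵃᵗ/P = Pᵢˢᵃᵗ/348.5.
  K_1 = 1342.8/348.5 = 3.85308, K_2 = 1097.8/348.5 = 3.15007, K_3 = 131.7/348.5 = 0.37791, K_4 = 88.2/348.5 = 0.25308
Newton iteration, V/F⁰ = 0.5:
  V/F = 0.500: g = -0.0292, g' = -1.217 → V/F = 0.476
Converged at V/F = 0.476.
Compositions from xᵢ = zᵢ/(1+V/F(Kᵢ−1)), yᵢ = Kᵢxᵢ:
  1: x = 0.066, y = 0.255
  2: x = 0.168, y = 0.528
  3: x = 0.188, y = 0.071
  4: x = 0.579, y = 0.146

x_3 = 0.188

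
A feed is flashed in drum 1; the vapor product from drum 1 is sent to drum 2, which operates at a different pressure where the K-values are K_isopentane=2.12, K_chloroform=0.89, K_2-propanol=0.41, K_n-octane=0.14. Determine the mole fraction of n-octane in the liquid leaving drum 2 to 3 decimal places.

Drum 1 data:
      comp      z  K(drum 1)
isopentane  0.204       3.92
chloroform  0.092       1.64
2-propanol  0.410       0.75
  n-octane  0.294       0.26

Drum 1:
Newton–Raphson from ψ₁ = 0.5:
  ψ₁ = 0.500: g = -0.1757, g' = -0.748 → ψ₁ = 0.265
  ψ₁ = 0.265: g = 0.0057, g' = -0.859 → ψ₁ = 0.272
Converged at ψ₁ = 0.272.
Drum-1 compositions:
  isopentane: x = 0.114, y = 0.446
  chloroform: x = 0.078, y = 0.129
  2-propanol: x = 0.440, y = 0.330
  n-octane: x = 0.368, y = 0.096
Drum-2 feed = drum-1 vapor: z₂ = (0.4459, 0.1285, 0.3299, 0.0957).
Drum 2:
Rachford–Rice: g(ψ₂) = Σ zᵢ(Kᵢ−1)/(1+ψ₂(Kᵢ−1)) = 0.
Check two-phase: ΣzᵢKᵢ = 1.208 > 1 and Σzᵢ/Kᵢ = 1.843 > 1, so g(0) = 0.208 > 0 and g(1) = -0.843 < 0.
Newton iteration, ψ₂⁰ = 0.48:
  ψ₂ = 0.480: g = -0.1018, g' = -0.667 → ψ₂ = 0.327
  ψ₂ = 0.327: g = -0.0050, g' = -0.615 → ψ₂ = 0.319
Converged at ψ₂ = 0.319.
  isopentane: x = 0.328, y = 0.696
  chloroform: x = 0.133, y = 0.119
  2-propanol: x = 0.406, y = 0.167
  n-octane: x = 0.132, y = 0.018

x_n-octane (drum 2) = 0.132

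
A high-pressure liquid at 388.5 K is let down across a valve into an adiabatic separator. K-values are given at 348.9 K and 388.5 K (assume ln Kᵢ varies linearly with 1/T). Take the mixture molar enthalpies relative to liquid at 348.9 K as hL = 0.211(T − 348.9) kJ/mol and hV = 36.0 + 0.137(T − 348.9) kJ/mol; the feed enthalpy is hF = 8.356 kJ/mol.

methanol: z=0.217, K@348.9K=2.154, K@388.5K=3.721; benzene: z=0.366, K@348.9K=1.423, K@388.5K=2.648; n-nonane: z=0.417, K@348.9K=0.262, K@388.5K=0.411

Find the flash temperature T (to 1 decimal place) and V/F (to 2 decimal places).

T = 350.8 K, V/F = 0.22

Adiabatic flash: solve Rachford–Rice at each trial T, then check hF = ψ·hV(T) + (1−ψ)·hL(T).
  T = 348.9 K: K = (2.154, 1.423, 0.262), RR gives ψ = 0.173, H_out = 6.242 kJ/mol
  T = 388.5 K: K = (3.721, 2.648, 0.411), RR gives ψ = 0.778, H_out = 34.098 kJ/mol
  T = 368.7 K: K = (2.873, 1.974, 0.332), RR gives ψ = 0.540, H_out = 22.829 kJ/mol
  T = 358.8 K: K = (2.498, 1.684, 0.296), RR gives ψ = 0.387, H_out = 15.739 kJ/mol
  T = 353.9 K: K = (2.324, 1.551, 0.279), RR gives ψ = 0.292, H_out = 11.455 kJ/mol
  T = 351.4 K: K = (2.238, 1.486, 0.270), RR gives ψ = 0.236, H_out = 8.974 kJ/mol
  T = 350.1 K: K = (2.194, 1.453, 0.266), RR gives ψ = 0.204, H_out = 7.588 kJ/mol
Linear interpolation between T = 350.1 (H_out = 7.588) and T = 351.4 (H_out = 8.974) on hF = 8.356 gives T ≈ 350.8 K, at which ψ = 0.22.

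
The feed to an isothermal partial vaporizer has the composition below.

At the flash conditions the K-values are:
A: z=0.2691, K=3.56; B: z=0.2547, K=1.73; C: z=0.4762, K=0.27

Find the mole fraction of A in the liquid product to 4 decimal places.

x_A = 0.1341

Newton–Raphson from ψ = 0.35:
  ψ = 0.3500: g = 0.04451, g' = -1.0345 → ψ = 0.3930
  ψ = 0.3930: g = 0.00038, g' = -1.0192 → ψ = 0.3934
Converged at ψ = 0.3934.
Compositions from xᵢ = zᵢ/(1+ψ(Kᵢ−1)), yᵢ = Kᵢxᵢ:
  A: x = 0.1341, y = 0.4773
  B: x = 0.1979, y = 0.3423
  C: x = 0.6681, y = 0.1804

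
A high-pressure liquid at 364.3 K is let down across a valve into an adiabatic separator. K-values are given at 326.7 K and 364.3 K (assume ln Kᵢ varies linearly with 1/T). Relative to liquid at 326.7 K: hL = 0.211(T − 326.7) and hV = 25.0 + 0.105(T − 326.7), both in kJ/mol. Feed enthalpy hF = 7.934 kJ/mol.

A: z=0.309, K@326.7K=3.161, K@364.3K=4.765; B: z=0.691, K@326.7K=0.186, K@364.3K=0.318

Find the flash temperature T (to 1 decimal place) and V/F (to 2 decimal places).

T = 345.4 K, V/F = 0.17

Adiabatic flash: solve Rachford–Rice at each trial T, then check hF = ψ·hV(T) + (1−ψ)·hL(T).
  T = 326.7 K: K = (3.161, 0.186), RR gives ψ = 0.060, H_out = 1.496 kJ/mol
  T = 364.3 K: K = (4.765, 0.318), RR gives ψ = 0.270, H_out = 13.598 kJ/mol
  T = 345.5 K: K = (3.925, 0.247), RR gives ψ = 0.174, H_out = 7.969 kJ/mol
  T = 336.1 K: K = (3.533, 0.215), RR gives ψ = 0.121, H_out = 4.884 kJ/mol
  T = 340.8 K: K = (3.726, 0.231), RR gives ψ = 0.148, H_out = 6.458 kJ/mol
  T = 343.1 K: K = (3.823, 0.238), RR gives ψ = 0.161, H_out = 7.204 kJ/mol
Linear interpolation between T = 343.1 (H_out = 7.204) and T = 345.5 (H_out = 7.969) on hF = 7.934 gives T ≈ 345.4 K, at which ψ = 0.17.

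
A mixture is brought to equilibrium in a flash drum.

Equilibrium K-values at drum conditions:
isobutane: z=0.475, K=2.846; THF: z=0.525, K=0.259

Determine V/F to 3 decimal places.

Material balance + equilibrium reduce to Σ zᵢ(Kᵢ−1)/(1+V/F(Kᵢ−1)) = 0.
g(0) = ΣzᵢKᵢ − 1 = 0.488 and g(1) = 1 − Σzᵢ/Kᵢ = -1.194, so a root lies in (0, 1).
Binary case is linear: z₁(K₁−1)(1+V/F(K₂−1)) + z₂(K₂−1)(1+V/F(K₁−1)) = 0
⇒ V/F = [z₁(K₁−1)+z₂(K₂−1)] / [−(K₁−1)(K₂−1)] = 0.4878/1.3679 = 0.357

V/F = 0.357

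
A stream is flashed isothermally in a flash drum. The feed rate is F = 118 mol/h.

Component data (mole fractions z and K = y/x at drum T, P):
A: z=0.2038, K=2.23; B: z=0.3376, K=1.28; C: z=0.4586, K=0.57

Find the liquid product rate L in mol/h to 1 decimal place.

L = 64.6 mol/h

Let β = V/F and solve Σ zᵢ(Kᵢ−1)/(1+β(Kᵢ−1)) = 0.
Feasibility: ΣzᵢKᵢ = 1.1480, Σzᵢ/Kᵢ = 1.1597 — both > 1, two phases present.
Iterate (Newton) starting at β = 0.5:
  β = 0.5000: g = -0.01307, g' = -0.2762 → β = 0.4527
  β = 0.4527: g = 0.00006, g' = -0.2788 → β = 0.4529
Converged at β = 0.4529.
Then V = β·F = 0.4529·118 = 53.4 mol/h and L = F − V = 64.6 mol/h.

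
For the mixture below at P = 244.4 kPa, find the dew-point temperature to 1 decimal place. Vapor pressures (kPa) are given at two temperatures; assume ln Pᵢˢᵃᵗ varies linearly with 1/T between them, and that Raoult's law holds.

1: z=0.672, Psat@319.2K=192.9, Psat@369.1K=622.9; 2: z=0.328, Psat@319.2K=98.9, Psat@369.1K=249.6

T = 341.6 K

Dew-point temperature: Σzᵢ·P/Pᵢˢᵃᵗ(T) = 1. Interpolate ln Pᵢˢᵃᵗ = aᵢ + bᵢ/T.
  T = 319.2 K: ΣzᵢP/Pᵢˢᵃᵗ = 1.6620
  T = 369.1 K: ΣzᵢP/Pᵢˢᵃᵗ = 0.5848
  T = 344.1 K: ΣzᵢP/Pᵢˢᵃᵗ = 0.9485
  T = 331.6 K: ΣzᵢP/Pᵢˢᵃᵗ = 1.2431
  T = 337.9 K: ΣzᵢP/Pᵢˢᵃᵗ = 1.0818
  T = 341.0 K: ΣzᵢP/Pᵢˢᵃᵗ = 1.0123
  T = 342.6 K: ΣzᵢP/Pᵢˢᵃᵗ = 0.9787
Interpolating between 341.0 K and 342.6 K gives T ≈ 341.6 K.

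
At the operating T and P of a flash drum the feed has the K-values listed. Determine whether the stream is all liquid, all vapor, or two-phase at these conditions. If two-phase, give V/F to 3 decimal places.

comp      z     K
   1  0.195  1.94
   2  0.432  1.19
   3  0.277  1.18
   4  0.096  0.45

ΣzᵢKᵢ = 1.262; Σzᵢ/Kᵢ = 0.912.
Since Σzᵢ/Kᵢ < 1 the mixture is above its dew point — single vapor phase.

all vapor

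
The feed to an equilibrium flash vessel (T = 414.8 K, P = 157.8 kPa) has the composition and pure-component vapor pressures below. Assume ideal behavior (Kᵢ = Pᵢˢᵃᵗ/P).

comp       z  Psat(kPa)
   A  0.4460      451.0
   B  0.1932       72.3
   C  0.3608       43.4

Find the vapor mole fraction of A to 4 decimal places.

Raoult's law: Kᵢ = Pᵢˢᵃᵗ/P = Pᵢˢᵃᵗ/157.8.
  K_A = 451.0/157.8 = 2.858048, K_B = 72.3/157.8 = 0.458175, K_C = 43.4/157.8 = 0.275032
Newton–Raphson from ψ = 0.57:
  ψ = 0.5700: g = -0.19478, g' = -1.0327 → ψ = 0.3814
  ψ = 0.3814: g = -0.00847, g' = -0.9798 → ψ = 0.3727
Converged at ψ = 0.3727.
Compositions from xᵢ = zᵢ/(1+ψ(Kᵢ−1)), yᵢ = Kᵢxᵢ:
  A: x = 0.2635, y = 0.7531
  B: x = 0.2421, y = 0.1109
  C: x = 0.4944, y = 0.1360

y_A = 0.7531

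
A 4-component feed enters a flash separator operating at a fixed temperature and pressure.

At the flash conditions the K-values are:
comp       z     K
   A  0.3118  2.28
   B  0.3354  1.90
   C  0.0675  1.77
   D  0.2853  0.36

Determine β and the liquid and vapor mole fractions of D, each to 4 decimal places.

Rachford–Rice: g(β) = Σ zᵢ(Kᵢ−1)/(1+β(Kᵢ−1)) = 0.
Feasibility: ΣzᵢKᵢ = 1.5703, Σzᵢ/Kᵢ = 1.1439 — both > 1, two phases present.
Newton iteration, β⁰ = 0.6:
  β = 0.6000: g = 0.16089, g' = -0.6047 → β = 0.8661
  β = 0.8661: g = -0.01957, g' = -0.8033 → β = 0.8417
  β = 0.8417: g = -0.00041, g' = -0.7702 → β = 0.8412
Converged at β = 0.8412.
Compositions from xᵢ = zᵢ/(1+β(Kᵢ−1)), yᵢ = Kᵢxᵢ:
  A: x = 0.1501, y = 0.3423
  B: x = 0.1909, y = 0.3627
  C: x = 0.0410, y = 0.0725
  D: x = 0.6180, y = 0.2225

β = 0.8412, x_D = 0.6180, y_D = 0.2225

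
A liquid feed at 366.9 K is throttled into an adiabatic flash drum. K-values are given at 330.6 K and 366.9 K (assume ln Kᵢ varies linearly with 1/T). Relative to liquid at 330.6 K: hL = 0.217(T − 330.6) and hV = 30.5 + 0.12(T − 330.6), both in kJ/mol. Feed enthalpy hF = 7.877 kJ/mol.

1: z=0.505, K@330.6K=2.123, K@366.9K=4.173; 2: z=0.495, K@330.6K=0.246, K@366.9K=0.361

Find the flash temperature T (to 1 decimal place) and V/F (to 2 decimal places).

Adiabatic flash: solve Rachford–Rice at each trial T, then check hF = ψ·hV(T) + (1−ψ)·hL(T).
  T = 330.6 K: K = (2.123, 0.246), RR gives ψ = 0.229, H_out = 6.984 kJ/mol
  T = 366.9 K: K = (4.173, 0.361), RR gives ψ = 0.634, H_out = 24.990 kJ/mol
  T = 348.8 K: K = (3.032, 0.301), RR gives ψ = 0.479, H_out = 17.714 kJ/mol
  T = 339.7 K: K = (2.549, 0.273), RR gives ψ = 0.375, H_out = 13.083 kJ/mol
  T = 335.1 K: K = (2.327, 0.259), RR gives ψ = 0.309, H_out = 10.254 kJ/mol
  T = 332.9 K: K = (2.226, 0.253), RR gives ψ = 0.272, H_out = 8.730 kJ/mol
  T = 331.8 K: K = (2.176, 0.249), RR gives ψ = 0.252, H_out = 7.916 kJ/mol
Linear interpolation between T = 330.6 (H_out = 6.984) and T = 331.8 (H_out = 7.916) on hF = 7.877 gives T ≈ 331.7 K, at which ψ = 0.25.

T = 331.7 K, V/F = 0.25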